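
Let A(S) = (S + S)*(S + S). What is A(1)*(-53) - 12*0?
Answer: -212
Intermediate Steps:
A(S) = 4*S² (A(S) = (2*S)*(2*S) = 4*S²)
A(1)*(-53) - 12*0 = (4*1²)*(-53) - 12*0 = (4*1)*(-53) + 0 = 4*(-53) + 0 = -212 + 0 = -212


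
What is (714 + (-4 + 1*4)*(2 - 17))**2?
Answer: 509796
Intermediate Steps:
(714 + (-4 + 1*4)*(2 - 17))**2 = (714 + (-4 + 4)*(-15))**2 = (714 + 0*(-15))**2 = (714 + 0)**2 = 714**2 = 509796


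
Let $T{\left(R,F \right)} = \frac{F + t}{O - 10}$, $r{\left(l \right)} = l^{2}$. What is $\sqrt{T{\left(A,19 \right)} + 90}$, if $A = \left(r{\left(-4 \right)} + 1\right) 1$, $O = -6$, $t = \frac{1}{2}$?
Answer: $\frac{\sqrt{5682}}{8} \approx 9.4224$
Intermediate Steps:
$t = \frac{1}{2} \approx 0.5$
$A = 17$ ($A = \left(\left(-4\right)^{2} + 1\right) 1 = \left(16 + 1\right) 1 = 17 \cdot 1 = 17$)
$T{\left(R,F \right)} = - \frac{1}{32} - \frac{F}{16}$ ($T{\left(R,F \right)} = \frac{F + \frac{1}{2}}{-6 - 10} = \frac{\frac{1}{2} + F}{-16} = \left(\frac{1}{2} + F\right) \left(- \frac{1}{16}\right) = - \frac{1}{32} - \frac{F}{16}$)
$\sqrt{T{\left(A,19 \right)} + 90} = \sqrt{\left(- \frac{1}{32} - \frac{19}{16}\right) + 90} = \sqrt{- \frac{39}{32} + 90} = \sqrt{\frac{2841}{32}} = \frac{\sqrt{5682}}{8}$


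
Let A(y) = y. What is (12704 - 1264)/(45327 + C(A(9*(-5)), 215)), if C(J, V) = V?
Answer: 5720/22771 ≈ 0.25120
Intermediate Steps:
(12704 - 1264)/(45327 + C(A(9*(-5)), 215)) = (12704 - 1264)/(45327 + 215) = 11440/45542 = 11440*(1/45542) = 5720/22771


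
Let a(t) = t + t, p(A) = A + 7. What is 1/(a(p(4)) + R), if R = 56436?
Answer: 1/56458 ≈ 1.7712e-5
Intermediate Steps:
p(A) = 7 + A
a(t) = 2*t
1/(a(p(4)) + R) = 1/(2*(7 + 4) + 56436) = 1/(2*11 + 56436) = 1/(22 + 56436) = 1/56458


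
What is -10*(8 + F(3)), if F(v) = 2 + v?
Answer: -130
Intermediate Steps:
-10*(8 + F(3)) = -10*(8 + (2 + 3)) = -10*(8 + 5) = -10*13 = -130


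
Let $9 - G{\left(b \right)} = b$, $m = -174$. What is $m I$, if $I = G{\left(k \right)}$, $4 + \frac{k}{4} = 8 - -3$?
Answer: $3306$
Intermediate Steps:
$k = 28$ ($k = -16 + 4 \left(8 - -3\right) = -16 + 4 \left(8 + 3\right) = -16 + 4 \cdot 11 = -16 + 44 = 28$)
$G{\left(b \right)} = 9 - b$
$I = -19$ ($I = 9 - 28 = -19$)
$m I = \left(-174\right) \left(-19\right) = 3306$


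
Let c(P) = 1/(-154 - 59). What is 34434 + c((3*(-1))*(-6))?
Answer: 7334441/213 ≈ 34434.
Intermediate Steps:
c(P) = -1/213 (c(P) = 1/(-213) = -1/213)
34434 + c((3*(-1))*(-6)) = 34434 - 1/213 = 7334441/213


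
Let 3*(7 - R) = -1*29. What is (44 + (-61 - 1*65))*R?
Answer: -4100/3 ≈ -1366.7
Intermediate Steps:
R = 50/3 (R = 7 - (-1)*29/3 = 7 - ⅓*(-29) = 7 + 29/3 = 50/3 ≈ 16.667)
(44 + (-61 - 1*65))*R = (44 + (-61 - 1*65))*(50/3) = (44 + (-61 - 65))*(50/3) = (44 - 126)*(50/3) = -82*50/3 = -4100/3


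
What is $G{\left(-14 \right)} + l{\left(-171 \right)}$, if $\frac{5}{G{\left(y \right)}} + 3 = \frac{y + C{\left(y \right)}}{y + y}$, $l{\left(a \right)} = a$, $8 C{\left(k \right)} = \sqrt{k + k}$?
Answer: $\frac{- 171 \sqrt{7} + 48440 i}{\sqrt{7} - 280 i} \approx -173.0 + 0.018897 i$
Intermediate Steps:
$C{\left(k \right)} = \frac{\sqrt{2} \sqrt{k}}{8}$ ($C{\left(k \right)} = \frac{\sqrt{k + k}}{8} = \frac{\sqrt{2 k}}{8} = \frac{\sqrt{2} \sqrt{k}}{8}$)
$G{\left(y \right)} = \frac{5}{-3 + \frac{y + \frac{\sqrt{2} \sqrt{y}}{8}}{2 y}}$ ($G{\left(y \right)} = \frac{5}{-3 + \frac{y + \frac{\sqrt{2} \sqrt{y}}{8}}{y + y}} = \frac{5}{-3 + \frac{y + \frac{\sqrt{2} \sqrt{y}}{8}}{2 y}}$)
$G{\left(-14 \right)} + l{\left(-171 \right)} = 80 \left(-14\right) \frac{1}{\left(-40\right) \left(-14\right) + \sqrt{2} \sqrt{-14}} - 171 = 80 \left(-14\right) \frac{1}{560 + \sqrt{2} i \sqrt{14}} - 171 = 80 \left(-14\right) \frac{1}{560 + 2 i \sqrt{7}} - 171 = - \frac{1120}{560 + 2 i \sqrt{7}} - 171 = -171 - \frac{1120}{560 + 2 i \sqrt{7}}$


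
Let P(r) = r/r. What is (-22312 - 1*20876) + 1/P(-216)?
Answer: -43187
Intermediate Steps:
P(r) = 1
(-22312 - 1*20876) + 1/P(-216) = (-22312 - 1*20876) + 1/1 = (-22312 - 20876) + 1 = -43188 + 1 = -43187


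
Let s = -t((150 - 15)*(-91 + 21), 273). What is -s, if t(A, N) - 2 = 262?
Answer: 264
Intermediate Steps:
t(A, N) = 264 (t(A, N) = 2 + 262 = 264)
s = -264 (s = -1*264 = -264)
-s = -1*(-264) = 264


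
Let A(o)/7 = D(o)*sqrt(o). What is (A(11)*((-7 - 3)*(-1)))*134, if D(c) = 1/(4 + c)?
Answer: 1876*sqrt(11)/3 ≈ 2074.0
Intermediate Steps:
A(o) = 7*sqrt(o)/(4 + o) (A(o) = 7*(sqrt(o)/(4 + o)) = 7*sqrt(o)/(4 + o))
(A(11)*((-7 - 3)*(-1)))*134 = ((7*sqrt(11)/(4 + 11))*((-7 - 3)*(-1)))*134 = ((7*sqrt(11)/15)*(-10*(-1)))*134 = ((7*sqrt(11)*(1/15))*10)*134 = ((7*sqrt(11)/15)*10)*134 = (14*sqrt(11)/3)*134 = 1876*sqrt(11)/3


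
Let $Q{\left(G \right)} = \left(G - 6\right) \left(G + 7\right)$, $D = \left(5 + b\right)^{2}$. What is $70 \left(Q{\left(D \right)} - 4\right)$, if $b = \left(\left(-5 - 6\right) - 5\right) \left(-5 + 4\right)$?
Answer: $13641320$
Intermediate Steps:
$b = 16$ ($b = \left(\left(-5 - 6\right) - 5\right) \left(-1\right) = \left(-11 - 5\right) \left(-1\right) = \left(-16\right) \left(-1\right) = 16$)
$D = 441$ ($D = \left(5 + 16\right)^{2} = 21^{2} = 441$)
$Q{\left(G \right)} = \left(-6 + G\right) \left(7 + G\right)$
$70 \left(Q{\left(D \right)} - 4\right) = 70 \left(\left(-42 + 441 + 441^{2}\right) - 4\right) = 70 \left(\left(-42 + 441 + 194481\right) - 4\right) = 70 \left(194880 - 4\right) = 70 \cdot 194876 = 13641320$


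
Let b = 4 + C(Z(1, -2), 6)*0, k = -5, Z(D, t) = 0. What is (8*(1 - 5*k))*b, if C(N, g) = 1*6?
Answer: 832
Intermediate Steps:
C(N, g) = 6
b = 4 (b = 4 + 6*0 = 4 + 0 = 4)
(8*(1 - 5*k))*b = (8*(1 - 5*(-5)))*4 = (8*(1 + 25))*4 = (8*26)*4 = 208*4 = 832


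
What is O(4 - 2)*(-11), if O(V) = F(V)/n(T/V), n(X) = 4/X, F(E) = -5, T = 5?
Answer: 275/8 ≈ 34.375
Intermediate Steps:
O(V) = -25/(4*V) (O(V) = -5*5/(4*V) = -25/(4*V))
O(4 - 2)*(-11) = -25/(4*(4 - 2))*(-11) = -25/4/2*(-11) = -25/4*1/2*(-11) = -25/8*(-11) = 275/8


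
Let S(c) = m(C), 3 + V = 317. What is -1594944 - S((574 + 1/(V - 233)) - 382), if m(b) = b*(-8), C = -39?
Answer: -1595256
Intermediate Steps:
V = 314 (V = -3 + 317 = 314)
m(b) = -8*b
S(c) = 312 (S(c) = -8*(-39) = 312)
-1594944 - S((574 + 1/(V - 233)) - 382) = -1594944 - 1*312 = -1594944 - 312 = -1595256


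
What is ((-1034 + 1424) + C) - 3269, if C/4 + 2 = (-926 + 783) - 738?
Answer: -6411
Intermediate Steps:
C = -3532 (C = -8 + 4*((-926 + 783) - 738) = -8 + 4*(-143 - 738) = -8 + 4*(-881) = -8 - 3524 = -3532)
((-1034 + 1424) + C) - 3269 = ((-1034 + 1424) - 3532) - 3269 = (390 - 3532) - 3269 = -3142 - 3269 = -6411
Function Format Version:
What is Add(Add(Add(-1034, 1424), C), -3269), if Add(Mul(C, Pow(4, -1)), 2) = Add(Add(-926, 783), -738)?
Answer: -6411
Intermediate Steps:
C = -3532 (C = Add(-8, Mul(4, Add(Add(-926, 783), -738))) = Add(-8, Mul(4, Add(-143, -738))) = Add(-8, Mul(4, -881)) = Add(-8, -3524) = -3532)
Add(Add(Add(-1034, 1424), C), -3269) = Add(Add(Add(-1034, 1424), -3532), -3269) = Add(Add(390, -3532), -3269) = Add(-3142, -3269) = -6411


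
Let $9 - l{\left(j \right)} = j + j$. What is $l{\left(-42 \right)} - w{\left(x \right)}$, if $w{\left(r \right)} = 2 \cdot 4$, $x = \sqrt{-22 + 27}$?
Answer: $85$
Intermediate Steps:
$l{\left(j \right)} = 9 - 2 j$ ($l{\left(j \right)} = 9 - \left(j + j\right) = 9 - 2 j$)
$x = \sqrt{5} \approx 2.2361$
$w{\left(r \right)} = 8$
$l{\left(-42 \right)} - w{\left(x \right)} = \left(9 - -84\right) - 8 = \left(9 + 84\right) - 8 = 93 - 8 = 85$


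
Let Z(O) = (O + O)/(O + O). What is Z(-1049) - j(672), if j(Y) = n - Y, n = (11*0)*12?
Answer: 673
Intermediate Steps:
n = 0 (n = 0*12 = 0)
j(Y) = -Y (j(Y) = 0 - Y = -Y)
Z(O) = 1 (Z(O) = (2*O)/((2*O)) = (2*O)*(1/(2*O)) = 1)
Z(-1049) - j(672) = 1 - (-1)*672 = 1 - 1*(-672) = 1 + 672 = 673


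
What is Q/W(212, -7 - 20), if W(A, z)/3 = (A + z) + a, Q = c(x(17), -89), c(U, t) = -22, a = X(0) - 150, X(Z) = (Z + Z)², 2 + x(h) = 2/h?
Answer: -22/105 ≈ -0.20952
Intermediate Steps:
x(h) = -2 + 2/h
X(Z) = 4*Z² (X(Z) = (2*Z)² = 4*Z²)
a = -150 (a = 4*0² - 150 = 4*0 - 150 = 0 - 150 = -150)
Q = -22
W(A, z) = -450 + 3*A + 3*z (W(A, z) = 3*((A + z) - 150) = 3*(-150 + A + z) = -450 + 3*A + 3*z)
Q/W(212, -7 - 20) = -22/(-450 + 3*212 + 3*(-7 - 20)) = -22/(-450 + 636 + 3*(-27)) = -22/(-450 + 636 - 81) = -22/105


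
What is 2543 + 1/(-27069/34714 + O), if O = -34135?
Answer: 3013428159523/1184989459 ≈ 2543.0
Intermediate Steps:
2543 + 1/(-27069/34714 + O) = 2543 + 1/(-27069/34714 - 34135) = 2543 + 1/(-1184989459/34714) = 2543 - 34714/1184989459 = 3013428159523/1184989459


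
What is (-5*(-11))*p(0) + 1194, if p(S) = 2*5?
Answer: 1744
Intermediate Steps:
p(S) = 10
(-5*(-11))*p(0) + 1194 = -5*(-11)*10 + 1194 = 55*10 + 1194 = 550 + 1194 = 1744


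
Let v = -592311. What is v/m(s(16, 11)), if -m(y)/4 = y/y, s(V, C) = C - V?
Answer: 592311/4 ≈ 1.4808e+5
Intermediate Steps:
m(y) = -4 (m(y) = -4*y/y = -4*1 = -4)
v/m(s(16, 11)) = -592311/(-4) = -592311*(-¼) = 592311/4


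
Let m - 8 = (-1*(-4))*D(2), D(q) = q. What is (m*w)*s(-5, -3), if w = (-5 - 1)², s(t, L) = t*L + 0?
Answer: 8640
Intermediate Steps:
s(t, L) = L*t (s(t, L) = L*t + 0 = L*t)
w = 36 (w = (-6)² = 36)
m = 16 (m = 8 - 1*(-4)*2 = 8 + 4*2 = 8 + 8 = 16)
(m*w)*s(-5, -3) = (16*36)*(-3*(-5)) = 576*15 = 8640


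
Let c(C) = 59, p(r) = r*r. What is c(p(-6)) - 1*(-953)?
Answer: 1012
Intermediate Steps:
p(r) = r²
c(p(-6)) - 1*(-953) = 59 - 1*(-953) = 59 + 953 = 1012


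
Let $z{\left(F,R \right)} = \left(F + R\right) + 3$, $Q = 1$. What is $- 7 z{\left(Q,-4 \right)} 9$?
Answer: $0$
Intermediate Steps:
$z{\left(F,R \right)} = 3 + F + R$
$- 7 z{\left(Q,-4 \right)} 9 = - 7 \left(3 + 1 - 4\right) 9 = \left(-7\right) 0 \cdot 9 = 0 \cdot 9 = 0$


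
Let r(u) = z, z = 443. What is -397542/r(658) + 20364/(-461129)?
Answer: -183327166170/204280147 ≈ -897.43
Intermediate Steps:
r(u) = 443
-397542/r(658) + 20364/(-461129) = -397542/443 + 20364/(-461129) = -397542*1/443 + 20364*(-1/461129) = -397542/443 - 20364/461129 = -183327166170/204280147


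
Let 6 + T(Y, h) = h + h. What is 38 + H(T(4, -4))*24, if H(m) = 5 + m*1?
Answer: -178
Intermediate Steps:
T(Y, h) = -6 + 2*h (T(Y, h) = -6 + (h + h) = -6 + 2*h)
H(m) = 5 + m
38 + H(T(4, -4))*24 = 38 + (5 + (-6 + 2*(-4)))*24 = 38 + (5 + (-6 - 8))*24 = 38 + (5 - 14)*24 = 38 - 9*24 = 38 - 216 = -178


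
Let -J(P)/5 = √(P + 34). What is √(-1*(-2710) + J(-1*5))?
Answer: √(2710 - 5*√29) ≈ 51.798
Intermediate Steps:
J(P) = -5*√(34 + P) (J(P) = -5*√(P + 34) = -5*√(34 + P))
√(-1*(-2710) + J(-1*5)) = √(-1*(-2710) - 5*√(34 - 1*5)) = √(2710 - 5*√(34 - 5)) = √(2710 - 5*√29)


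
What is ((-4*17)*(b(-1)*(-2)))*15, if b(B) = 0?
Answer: 0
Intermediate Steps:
((-4*17)*(b(-1)*(-2)))*15 = ((-4*17)*(0*(-2)))*15 = -68*0*15 = 0*15 = 0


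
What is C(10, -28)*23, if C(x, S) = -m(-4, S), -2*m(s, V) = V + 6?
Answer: -253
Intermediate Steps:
m(s, V) = -3 - V/2 (m(s, V) = -(V + 6)/2 = -(6 + V)/2 = -3 - V/2)
C(x, S) = 3 + S/2 (C(x, S) = -(-3 - S/2) = 3 + S/2)
C(10, -28)*23 = (3 + (½)*(-28))*23 = (3 - 14)*23 = -11*23 = -253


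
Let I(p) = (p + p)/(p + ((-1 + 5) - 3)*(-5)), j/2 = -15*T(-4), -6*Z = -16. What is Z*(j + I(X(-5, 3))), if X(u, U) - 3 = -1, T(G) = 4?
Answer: -2912/9 ≈ -323.56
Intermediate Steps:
X(u, U) = 2 (X(u, U) = 3 - 1 = 2)
Z = 8/3 (Z = -1/6*(-16) = 8/3 ≈ 2.6667)
j = -120 (j = 2*(-15*4) = 2*(-60) = -120)
I(p) = 2*p/(-5 + p) (I(p) = (2*p)/(p + (4 - 3)*(-5)) = (2*p)/(p + 1*(-5)) = (2*p)/(p - 5) = (2*p)/(-5 + p) = 2*p/(-5 + p))
Z*(j + I(X(-5, 3))) = 8*(-120 + 2*2/(-5 + 2))/3 = 8*(-120 + 2*2/(-3))/3 = 8*(-120 + 2*2*(-1/3))/3 = 8*(-120 - 4/3)/3 = (8/3)*(-364/3) = -2912/9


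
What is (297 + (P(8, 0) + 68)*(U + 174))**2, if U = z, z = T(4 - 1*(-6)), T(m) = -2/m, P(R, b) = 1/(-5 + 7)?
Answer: 14889612529/100 ≈ 1.4890e+8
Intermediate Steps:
P(R, b) = 1/2
z = -1/5 (z = -2/(4 - 1*(-6)) = -2/(4 + 6) = -2/10 = -2*1/10 = -1/5 ≈ -0.20000)
U = -1/5 ≈ -0.20000
(297 + (P(8, 0) + 68)*(U + 174))**2 = (297 + (1/2 + 68)*(-1/5 + 174))**2 = (297 + (137/2)*(869/5))**2 = (297 + 119053/10)**2 = (122023/10)**2 = 14889612529/100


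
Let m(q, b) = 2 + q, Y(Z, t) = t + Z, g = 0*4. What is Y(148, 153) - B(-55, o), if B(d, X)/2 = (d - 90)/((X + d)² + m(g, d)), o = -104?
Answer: 7610473/25283 ≈ 301.01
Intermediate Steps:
g = 0
Y(Z, t) = Z + t
B(d, X) = 2*(-90 + d)/(2 + (X + d)²) (B(d, X) = 2*((d - 90)/((X + d)² + (2 + 0))) = 2*((-90 + d)/((X + d)² + 2)) = 2*((-90 + d)/(2 + (X + d)²)) = 2*(-90 + d)/(2 + (X + d)²))
Y(148, 153) - B(-55, o) = (148 + 153) - 2*(-90 - 55)/(2 + (-104 - 55)²) = 301 - 2*(-145)/(2 + (-159)²) = 301 - 2*(-145)/(2 + 25281) = 301 - 2*(-145)/25283 = 301 - 1*(-290/25283) = 301 + 290/25283 = 7610473/25283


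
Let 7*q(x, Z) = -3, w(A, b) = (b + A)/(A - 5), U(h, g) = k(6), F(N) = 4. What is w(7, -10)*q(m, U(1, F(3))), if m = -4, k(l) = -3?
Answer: 9/14 ≈ 0.64286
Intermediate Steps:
U(h, g) = -3
w(A, b) = (A + b)/(-5 + A)
q(x, Z) = -3/7 (q(x, Z) = (1/7)*(-3) = -3/7)
w(7, -10)*q(m, U(1, F(3))) = ((7 - 10)/(-5 + 7))*(-3/7) = (-3/2)*(-3/7) = ((1/2)*(-3))*(-3/7) = -3/2*(-3/7) = 9/14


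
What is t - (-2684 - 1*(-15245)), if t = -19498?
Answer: -32059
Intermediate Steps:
t - (-2684 - 1*(-15245)) = -19498 - (-2684 - 1*(-15245)) = -19498 - (-2684 + 15245) = -19498 - 1*12561 = -19498 - 12561 = -32059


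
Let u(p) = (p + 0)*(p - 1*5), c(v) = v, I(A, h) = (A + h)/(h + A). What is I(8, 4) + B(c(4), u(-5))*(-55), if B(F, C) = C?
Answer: -2749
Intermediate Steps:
I(A, h) = 1 (I(A, h) = (A + h)/(A + h) = 1)
u(p) = p*(-5 + p) (u(p) = p*(p - 5) = p*(-5 + p))
I(8, 4) + B(c(4), u(-5))*(-55) = 1 - 5*(-5 - 5)*(-55) = 1 - 5*(-10)*(-55) = 1 + 50*(-55) = 1 - 2750 = -2749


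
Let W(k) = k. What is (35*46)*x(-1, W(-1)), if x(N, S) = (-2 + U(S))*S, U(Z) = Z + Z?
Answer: 6440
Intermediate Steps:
U(Z) = 2*Z
x(N, S) = S*(-2 + 2*S) (x(N, S) = (-2 + 2*S)*S = S*(-2 + 2*S))
(35*46)*x(-1, W(-1)) = (35*46)*(2*(-1)*(-1 - 1)) = 1610*(2*(-1)*(-2)) = 1610*4 = 6440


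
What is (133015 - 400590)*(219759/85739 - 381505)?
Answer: 8752281236937700/85739 ≈ 1.0208e+11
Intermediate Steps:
(133015 - 400590)*(219759/85739 - 381505) = -267575*(219759*(1/85739) - 381505) = -267575*(219759/85739 - 381505) = -267575*(-32709637436/85739) = 8752281236937700/85739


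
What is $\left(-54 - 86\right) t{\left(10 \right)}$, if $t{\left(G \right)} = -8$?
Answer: $1120$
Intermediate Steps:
$\left(-54 - 86\right) t{\left(10 \right)} = \left(-54 - 86\right) \left(-8\right) = \left(-140\right) \left(-8\right) = 1120$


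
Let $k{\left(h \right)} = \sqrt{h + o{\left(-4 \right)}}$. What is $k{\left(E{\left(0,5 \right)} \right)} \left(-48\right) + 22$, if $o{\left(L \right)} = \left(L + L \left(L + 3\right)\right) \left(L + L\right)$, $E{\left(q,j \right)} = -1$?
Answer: $22 - 48 i \approx 22.0 - 48.0 i$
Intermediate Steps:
$o{\left(L \right)} = 2 L \left(L + L \left(3 + L\right)\right)$ ($o{\left(L \right)} = \left(L + L \left(3 + L\right)\right) 2 L = 2 L \left(L + L \left(3 + L\right)\right)$)
$k{\left(h \right)} = \sqrt{h}$ ($k{\left(h \right)} = \sqrt{h + 2 \left(-4\right)^{2} \left(4 - 4\right)} = \sqrt{h + 2 \cdot 16 \cdot 0} = \sqrt{h + 0} = \sqrt{h}$)
$k{\left(E{\left(0,5 \right)} \right)} \left(-48\right) + 22 = \sqrt{-1} \left(-48\right) + 22 = i \left(-48\right) + 22 = - 48 i + 22 = 22 - 48 i$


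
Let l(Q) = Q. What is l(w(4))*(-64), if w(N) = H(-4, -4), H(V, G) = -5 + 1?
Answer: 256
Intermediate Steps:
H(V, G) = -4
w(N) = -4
l(w(4))*(-64) = -4*(-64) = 256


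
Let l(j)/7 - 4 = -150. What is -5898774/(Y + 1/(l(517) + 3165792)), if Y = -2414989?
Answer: 6222754330660/2547628245843 ≈ 2.4426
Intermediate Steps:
l(j) = -1022 (l(j) = 28 + 7*(-150) = 28 - 1050 = -1022)
-5898774/(Y + 1/(l(517) + 3165792)) = -5898774/(-2414989 + 1/(-1022 + 3165792)) = -5898774/(-2414989 + 1/3164770) = -5898774/(-7642884737529/3164770) = -5898774*(-3164770/7642884737529) = 6222754330660/2547628245843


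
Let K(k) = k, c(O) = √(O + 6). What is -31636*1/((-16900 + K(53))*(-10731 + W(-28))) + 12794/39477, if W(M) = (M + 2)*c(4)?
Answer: 24805571680491386/76581102037273419 + 822536*√10/1939891634047 ≈ 0.32391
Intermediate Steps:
c(O) = √(6 + O)
W(M) = √10*(2 + M) (W(M) = (M + 2)*√(6 + 4) = (2 + M)*√10 = √10*(2 + M))
-31636*1/((-16900 + K(53))*(-10731 + W(-28))) + 12794/39477 = -31636*1/((-16900 + 53)*(-10731 + √10*(2 - 28))) + 12794/39477 = -31636*(-1/(16847*(-10731 + √10*(-26)))) + 12794*(1/39477) = -31636*(-1/(16847*(-10731 - 26*√10))) + 12794/39477 = -31636/(180785157 + 438022*√10) + 12794/39477 = 12794/39477 - 31636/(180785157 + 438022*√10)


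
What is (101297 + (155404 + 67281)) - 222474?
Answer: 101508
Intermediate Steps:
(101297 + (155404 + 67281)) - 222474 = (101297 + 222685) - 222474 = 323982 - 222474 = 101508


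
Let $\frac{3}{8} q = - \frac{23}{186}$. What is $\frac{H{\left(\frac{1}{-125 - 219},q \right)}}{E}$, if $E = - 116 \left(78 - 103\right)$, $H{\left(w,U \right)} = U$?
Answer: $- \frac{23}{202275} \approx -0.00011371$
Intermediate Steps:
$q = - \frac{92}{279}$ ($q = \frac{8 \left(- \frac{23}{186}\right)}{3} = \frac{8 \left(\left(-23\right) \frac{1}{186}\right)}{3} = \frac{8}{3} \left(- \frac{23}{186}\right) = - \frac{92}{279} \approx -0.32975$)
$E = 2900$ ($E = \left(-116\right) \left(-25\right) = 2900$)
$\frac{H{\left(\frac{1}{-125 - 219},q \right)}}{E} = - \frac{92}{279 \cdot 2900} = \left(- \frac{92}{279}\right) \frac{1}{2900} = - \frac{23}{202275}$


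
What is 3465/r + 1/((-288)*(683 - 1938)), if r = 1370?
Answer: 125239097/49517280 ≈ 2.5292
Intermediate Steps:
3465/r + 1/((-288)*(683 - 1938)) = 3465/1370 + 1/((-288)*(683 - 1938)) = 3465*(1/1370) - 1/288/(-1255) = 693/274 - 1/288*(-1/1255) = 693/274 + 1/361440 = 125239097/49517280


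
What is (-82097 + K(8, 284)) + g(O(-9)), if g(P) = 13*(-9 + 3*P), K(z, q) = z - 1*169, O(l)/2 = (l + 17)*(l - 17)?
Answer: -98599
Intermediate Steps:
O(l) = 2*(-17 + l)*(17 + l) (O(l) = 2*((l + 17)*(l - 17)) = 2*((17 + l)*(-17 + l)) = 2*((-17 + l)*(17 + l)) = 2*(-17 + l)*(17 + l))
K(z, q) = -169 + z (K(z, q) = z - 169 = -169 + z)
g(P) = -117 + 39*P
(-82097 + K(8, 284)) + g(O(-9)) = (-82097 + (-169 + 8)) + (-117 + 39*(-578 + 2*(-9)**2)) = (-82097 - 161) + (-117 + 39*(-578 + 2*81)) = -82258 + (-117 + 39*(-578 + 162)) = -82258 + (-117 + 39*(-416)) = -82258 + (-117 - 16224) = -82258 - 16341 = -98599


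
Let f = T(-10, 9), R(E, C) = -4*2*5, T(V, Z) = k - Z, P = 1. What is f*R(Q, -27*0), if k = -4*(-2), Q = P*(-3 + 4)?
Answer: 40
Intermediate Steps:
Q = 1 (Q = 1*(-3 + 4) = 1*1 = 1)
k = 8
T(V, Z) = 8 - Z
R(E, C) = -40 (R(E, C) = -8*5 = -40)
f = -1 (f = 8 - 1*9 = 8 - 9 = -1)
f*R(Q, -27*0) = -1*(-40) = 40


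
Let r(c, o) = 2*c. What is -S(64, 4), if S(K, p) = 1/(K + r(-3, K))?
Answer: -1/58 ≈ -0.017241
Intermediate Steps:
S(K, p) = 1/(-6 + K) (S(K, p) = 1/(K + 2*(-3)) = 1/(K - 6) = 1/(-6 + K))
-S(64, 4) = -1/(-6 + 64) = -1/58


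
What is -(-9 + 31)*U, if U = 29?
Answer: -638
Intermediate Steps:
-(-9 + 31)*U = -(-9 + 31)*29 = -22*29 = -1*638 = -638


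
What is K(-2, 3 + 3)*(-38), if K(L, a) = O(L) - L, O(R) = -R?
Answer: -152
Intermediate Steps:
K(L, a) = -2*L (K(L, a) = -L - L = -2*L)
K(-2, 3 + 3)*(-38) = -2*(-2)*(-38) = 4*(-38) = -152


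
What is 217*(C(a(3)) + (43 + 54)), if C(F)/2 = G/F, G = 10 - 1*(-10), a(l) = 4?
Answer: 23219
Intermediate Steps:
G = 20 (G = 10 + 10 = 20)
C(F) = 40/F (C(F) = 2*(20/F) = 40/F)
217*(C(a(3)) + (43 + 54)) = 217*(40/4 + (43 + 54)) = 217*(40*(¼) + 97) = 217*(10 + 97) = 217*107 = 23219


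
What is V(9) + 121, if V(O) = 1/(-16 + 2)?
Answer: 1693/14 ≈ 120.93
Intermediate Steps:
V(O) = -1/14 (V(O) = 1/(-14) = -1/14)
V(9) + 121 = -1/14 + 121 = 1693/14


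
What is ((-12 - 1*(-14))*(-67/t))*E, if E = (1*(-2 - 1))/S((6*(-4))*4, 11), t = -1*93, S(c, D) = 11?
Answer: -134/341 ≈ -0.39296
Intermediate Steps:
t = -93
E = -3/11 (E = (1*(-2 - 1))/11 = (1*(-3))*(1/11) = -3*1/11 = -3/11 ≈ -0.27273)
((-12 - 1*(-14))*(-67/t))*E = ((-12 - 1*(-14))*(-67/(-93)))*(-3/11) = ((-12 + 14)*(-67*(-1/93)))*(-3/11) = (2*(67/93))*(-3/11) = (134/93)*(-3/11) = -134/341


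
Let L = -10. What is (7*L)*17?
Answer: -1190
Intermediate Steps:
(7*L)*17 = (7*(-10))*17 = -70*17 = -1190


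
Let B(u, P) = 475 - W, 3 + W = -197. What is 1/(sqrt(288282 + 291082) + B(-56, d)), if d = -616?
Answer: -675/123739 + 2*sqrt(144841)/123739 ≈ 0.00069630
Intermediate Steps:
W = -200 (W = -3 - 197 = -200)
B(u, P) = 675 (B(u, P) = 475 - 1*(-200) = 475 + 200 = 675)
1/(sqrt(288282 + 291082) + B(-56, d)) = 1/(sqrt(288282 + 291082) + 675) = 1/(sqrt(579364) + 675) = 1/(2*sqrt(144841) + 675) = 1/(675 + 2*sqrt(144841))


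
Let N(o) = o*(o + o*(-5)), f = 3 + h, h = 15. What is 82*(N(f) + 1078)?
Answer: -17876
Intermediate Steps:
f = 18 (f = 3 + 15 = 18)
N(o) = -4*o**2 (N(o) = o*(o - 5*o) = o*(-4*o) = -4*o**2)
82*(N(f) + 1078) = 82*(-4*18**2 + 1078) = 82*(-4*324 + 1078) = 82*(-1296 + 1078) = 82*(-218) = -17876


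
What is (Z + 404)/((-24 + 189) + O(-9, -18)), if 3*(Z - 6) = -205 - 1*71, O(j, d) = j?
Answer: 53/26 ≈ 2.0385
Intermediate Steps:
Z = -86 (Z = 6 + (-205 - 1*71)/3 = 6 + (-205 - 71)/3 = 6 + (⅓)*(-276) = 6 - 92 = -86)
(Z + 404)/((-24 + 189) + O(-9, -18)) = (-86 + 404)/((-24 + 189) - 9) = 318/(165 - 9) = 318/156 = 318*(1/156) = 53/26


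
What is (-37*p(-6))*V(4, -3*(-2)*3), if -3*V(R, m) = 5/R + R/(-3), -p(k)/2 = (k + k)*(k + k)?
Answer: 296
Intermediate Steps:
p(k) = -8*k² (p(k) = -2*(k + k)*(k + k) = -2*2*k*2*k = -8*k²)
V(R, m) = -5/(3*R) + R/9 (V(R, m) = -(5/R + R/(-3))/3 = -(5/R + R*(-⅓))/3 = -(5/R - R/3)/3 = -5/(3*R) + R/9)
(-37*p(-6))*V(4, -3*(-2)*3) = (-(-296)*(-6)²)*((⅑)*(-15 + 4²)/4) = (-(-296)*36)*((⅑)*(¼)*(-15 + 16)) = (-37*(-288))*((⅑)*(¼)*1) = 10656*(1/36) = 296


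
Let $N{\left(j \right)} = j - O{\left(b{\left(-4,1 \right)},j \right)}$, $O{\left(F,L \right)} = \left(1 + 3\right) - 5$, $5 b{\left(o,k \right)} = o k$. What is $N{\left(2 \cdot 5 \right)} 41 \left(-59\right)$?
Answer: $-26609$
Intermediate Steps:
$b{\left(o,k \right)} = \frac{k o}{5}$ ($b{\left(o,k \right)} = \frac{o k}{5} = \frac{k o}{5}$)
$O{\left(F,L \right)} = -1$ ($O{\left(F,L \right)} = 4 - 5 = -1$)
$N{\left(j \right)} = 1 + j$ ($N{\left(j \right)} = j - -1 = j + 1 = 1 + j$)
$N{\left(2 \cdot 5 \right)} 41 \left(-59\right) = \left(1 + 2 \cdot 5\right) 41 \left(-59\right) = \left(1 + 10\right) 41 \left(-59\right) = 11 \cdot 41 \left(-59\right) = 451 \left(-59\right) = -26609$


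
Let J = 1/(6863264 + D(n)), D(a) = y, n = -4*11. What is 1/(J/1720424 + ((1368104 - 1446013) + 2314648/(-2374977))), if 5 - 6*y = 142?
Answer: -84128939618811856428/6554483548664179043091193 ≈ -1.2835e-5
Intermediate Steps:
n = -44
y = -137/6 (y = ⅚ - ⅙*142 = ⅚ - 71/3 = -137/6 ≈ -22.833)
D(a) = -137/6
J = 6/41179447 (J = 1/(6863264 - 137/6) = 1/(41179447/6) = 6/41179447 ≈ 1.4570e-7)
1/(J/1720424 + ((1368104 - 1446013) + 2314648/(-2374977))) = 1/((6/41179447)/1720424 + ((1368104 - 1446013) + 2314648/(-2374977))) = 1/((6/41179447)*(1/1720424) + (-77909 + 2314648*(-1/2374977))) = 1/(3/35423054462764 + (-77909 - 2314648/2374977)) = 1/(3/35423054462764 - 185034397741/2374977) = 1/(-6554483548664179043091193/84128939618811856428) = -84128939618811856428/6554483548664179043091193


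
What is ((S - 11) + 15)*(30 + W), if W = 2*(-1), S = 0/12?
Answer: 112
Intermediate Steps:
S = 0 (S = 0*(1/12) = 0)
W = -2
((S - 11) + 15)*(30 + W) = ((0 - 11) + 15)*(30 - 2) = (-11 + 15)*28 = 4*28 = 112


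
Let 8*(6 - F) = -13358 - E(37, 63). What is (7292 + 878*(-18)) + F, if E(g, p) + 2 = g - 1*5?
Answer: -13665/2 ≈ -6832.5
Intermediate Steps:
E(g, p) = -7 + g (E(g, p) = -2 + (g - 1*5) = -2 + (g - 5) = -2 + (-5 + g) = -7 + g)
F = 3359/2 (F = 6 - (-13358 - (-7 + 37))/8 = 6 - (-13358 - 1*30)/8 = 6 - (-13358 - 30)/8 = 6 - 1/8*(-13388) = 6 + 3347/2 = 3359/2 ≈ 1679.5)
(7292 + 878*(-18)) + F = (7292 + 878*(-18)) + 3359/2 = (7292 - 15804) + 3359/2 = -8512 + 3359/2 = -13665/2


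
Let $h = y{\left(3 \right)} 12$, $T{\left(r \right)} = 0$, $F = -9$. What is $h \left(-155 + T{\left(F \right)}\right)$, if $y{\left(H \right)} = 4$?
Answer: $-7440$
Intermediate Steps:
$h = 48$ ($h = 4 \cdot 12 = 48$)
$h \left(-155 + T{\left(F \right)}\right) = 48 \left(-155 + 0\right) = 48 \left(-155\right) = -7440$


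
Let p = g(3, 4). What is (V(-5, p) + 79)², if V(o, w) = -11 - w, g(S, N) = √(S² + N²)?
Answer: 3969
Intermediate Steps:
g(S, N) = √(N² + S²)
p = 5 (p = √(4² + 3²) = √(16 + 9) = √25 = 5)
(V(-5, p) + 79)² = ((-11 - 1*5) + 79)² = ((-11 - 5) + 79)² = (-16 + 79)² = 63² = 3969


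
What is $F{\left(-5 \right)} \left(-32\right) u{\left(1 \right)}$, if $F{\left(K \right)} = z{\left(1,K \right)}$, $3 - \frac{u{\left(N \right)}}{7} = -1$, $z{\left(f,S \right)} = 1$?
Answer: $-896$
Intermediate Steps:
$u{\left(N \right)} = 28$ ($u{\left(N \right)} = 21 - -7 = 21 + 7 = 28$)
$F{\left(K \right)} = 1$
$F{\left(-5 \right)} \left(-32\right) u{\left(1 \right)} = 1 \left(-32\right) 28 = \left(-32\right) 28 = -896$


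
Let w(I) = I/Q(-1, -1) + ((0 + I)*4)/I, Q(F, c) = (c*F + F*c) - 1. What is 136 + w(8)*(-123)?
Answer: -1340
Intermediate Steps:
Q(F, c) = -1 + 2*F*c (Q(F, c) = (F*c + F*c) - 1 = 2*F*c - 1 = -1 + 2*F*c)
w(I) = 4 + I (w(I) = I/(-1 + 2*(-1)*(-1)) + ((0 + I)*4)/I = I/(-1 + 2) + (I*4)/I = I/1 + (4*I)/I = I*1 + 4 = I + 4 = 4 + I)
136 + w(8)*(-123) = 136 + (4 + 8)*(-123) = 136 + 12*(-123) = 136 - 1476 = -1340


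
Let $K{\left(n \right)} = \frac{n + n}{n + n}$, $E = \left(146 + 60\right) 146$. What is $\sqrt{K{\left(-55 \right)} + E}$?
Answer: $\sqrt{30077} \approx 173.43$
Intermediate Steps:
$E = 30076$ ($E = 206 \cdot 146 = 30076$)
$K{\left(n \right)} = 1$ ($K{\left(n \right)} = \frac{2 n}{2 n} = 2 n \frac{1}{2 n} = 1$)
$\sqrt{K{\left(-55 \right)} + E} = \sqrt{1 + 30076} = \sqrt{30077}$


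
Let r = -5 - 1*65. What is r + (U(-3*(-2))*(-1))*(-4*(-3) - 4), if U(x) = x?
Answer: -118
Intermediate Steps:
r = -70 (r = -5 - 65 = -70)
r + (U(-3*(-2))*(-1))*(-4*(-3) - 4) = -70 + (-3*(-2)*(-1))*(-4*(-3) - 4) = -70 + (6*(-1))*(12 - 4) = -70 - 6*8 = -70 - 48 = -118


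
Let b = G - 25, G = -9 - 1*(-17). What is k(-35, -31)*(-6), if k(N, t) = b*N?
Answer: -3570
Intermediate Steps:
G = 8 (G = -9 + 17 = 8)
b = -17 (b = 8 - 25 = -17)
k(N, t) = -17*N
k(-35, -31)*(-6) = -17*(-35)*(-6) = 595*(-6) = -3570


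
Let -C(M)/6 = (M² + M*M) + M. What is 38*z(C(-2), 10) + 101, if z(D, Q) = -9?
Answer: -241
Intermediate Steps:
C(M) = -12*M² - 6*M (C(M) = -6*((M² + M*M) + M) = -6*((M² + M²) + M) = -6*(2*M² + M) = -6*(M + 2*M²) = -12*M² - 6*M)
38*z(C(-2), 10) + 101 = 38*(-9) + 101 = -342 + 101 = -241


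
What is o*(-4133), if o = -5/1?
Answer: 20665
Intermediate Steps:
o = -5 (o = -5*1 = -5)
o*(-4133) = -5*(-4133) = 20665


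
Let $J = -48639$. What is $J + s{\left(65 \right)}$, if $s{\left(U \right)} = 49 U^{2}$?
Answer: $158386$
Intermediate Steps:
$J + s{\left(65 \right)} = -48639 + 49 \cdot 65^{2} = -48639 + 49 \cdot 4225 = -48639 + 207025 = 158386$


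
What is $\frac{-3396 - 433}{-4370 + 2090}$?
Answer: $\frac{3829}{2280} \approx 1.6794$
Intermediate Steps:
$\frac{-3396 - 433}{-4370 + 2090} = - \frac{3829}{-2280} = \left(-3829\right) \left(- \frac{1}{2280}\right) = \frac{3829}{2280}$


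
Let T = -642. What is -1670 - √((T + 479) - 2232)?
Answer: -1670 - I*√2395 ≈ -1670.0 - 48.939*I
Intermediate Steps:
-1670 - √((T + 479) - 2232) = -1670 - √((-642 + 479) - 2232) = -1670 - √(-163 - 2232) = -1670 - √(-2395) = -1670 - I*√2395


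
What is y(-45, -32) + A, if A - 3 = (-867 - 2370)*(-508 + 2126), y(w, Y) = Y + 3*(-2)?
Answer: -5237501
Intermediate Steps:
y(w, Y) = -6 + Y (y(w, Y) = Y - 6 = -6 + Y)
A = -5237463 (A = 3 + (-867 - 2370)*(-508 + 2126) = 3 - 3237*1618 = 3 - 5237466 = -5237463)
y(-45, -32) + A = (-6 - 32) - 5237463 = -38 - 5237463 = -5237501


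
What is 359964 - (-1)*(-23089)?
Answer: 336875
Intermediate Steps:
359964 - (-1)*(-23089) = 359964 - 1*23089 = 359964 - 23089 = 336875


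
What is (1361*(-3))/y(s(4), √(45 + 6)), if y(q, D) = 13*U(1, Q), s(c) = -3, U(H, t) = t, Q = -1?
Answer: 4083/13 ≈ 314.08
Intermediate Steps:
y(q, D) = -13 (y(q, D) = 13*(-1) = -13)
(1361*(-3))/y(s(4), √(45 + 6)) = (1361*(-3))/(-13) = -4083*(-1/13) = 4083/13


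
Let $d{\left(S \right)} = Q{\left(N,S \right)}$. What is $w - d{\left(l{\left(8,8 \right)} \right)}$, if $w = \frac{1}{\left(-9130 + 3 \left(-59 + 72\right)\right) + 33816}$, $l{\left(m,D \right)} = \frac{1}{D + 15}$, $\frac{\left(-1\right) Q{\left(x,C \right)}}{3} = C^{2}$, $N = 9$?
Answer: $\frac{3248}{568675} \approx 0.0057115$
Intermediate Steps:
$Q{\left(x,C \right)} = - 3 C^{2}$
$l{\left(m,D \right)} = \frac{1}{15 + D}$
$d{\left(S \right)} = - 3 S^{2}$
$w = \frac{1}{24725}$ ($w = \frac{1}{\left(-9130 + 3 \cdot 13\right) + 33816} = \frac{1}{\left(-9130 + 39\right) + 33816} = \frac{1}{-9091 + 33816} = \frac{1}{24725} \approx 4.0445 \cdot 10^{-5}$)
$w - d{\left(l{\left(8,8 \right)} \right)} = \frac{1}{24725} - - 3 \left(\frac{1}{15 + 8}\right)^{2} = \frac{1}{24725} - - 3 \left(\frac{1}{23}\right)^{2} = \frac{1}{24725} - - \frac{3}{529} = \frac{1}{24725} + \frac{3}{529} = \frac{3248}{568675}$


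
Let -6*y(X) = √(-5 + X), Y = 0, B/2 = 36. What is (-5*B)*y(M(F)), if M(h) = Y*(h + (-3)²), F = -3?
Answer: 60*I*√5 ≈ 134.16*I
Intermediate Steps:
B = 72 (B = 2*36 = 72)
M(h) = 0 (M(h) = 0*(h + (-3)²) = 0*(h + 9) = 0*(9 + h) = 0)
y(X) = -√(-5 + X)/6
(-5*B)*y(M(F)) = (-5*72)*(-√(-5 + 0)/6) = -(-60)*√(-5) = -(-60)*I*√5 = 60*I*√5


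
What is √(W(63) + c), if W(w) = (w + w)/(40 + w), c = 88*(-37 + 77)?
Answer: √37356658/103 ≈ 59.340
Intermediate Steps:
c = 3520 (c = 88*40 = 3520)
W(w) = 2*w/(40 + w) (W(w) = (2*w)/(40 + w) = 2*w/(40 + w))
√(W(63) + c) = √(2*63/(40 + 63) + 3520) = √(2*63/103 + 3520) = √(2*63*(1/103) + 3520) = √(126/103 + 3520) = √(362686/103) = √37356658/103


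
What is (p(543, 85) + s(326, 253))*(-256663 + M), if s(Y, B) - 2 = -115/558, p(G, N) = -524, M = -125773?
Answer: 55719204238/279 ≈ 1.9971e+8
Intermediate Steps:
s(Y, B) = 1001/558 (s(Y, B) = 2 - 115/558 = 1001/558)
(p(543, 85) + s(326, 253))*(-256663 + M) = (-524 + 1001/558)*(-256663 - 125773) = -291391/558*(-382436) = 55719204238/279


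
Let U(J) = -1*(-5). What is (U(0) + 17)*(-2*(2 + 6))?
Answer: -352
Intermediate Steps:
U(J) = 5
(U(0) + 17)*(-2*(2 + 6)) = (5 + 17)*(-2*(2 + 6)) = 22*(-2*8) = 22*(-16) = -352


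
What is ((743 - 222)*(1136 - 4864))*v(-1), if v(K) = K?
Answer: 1942288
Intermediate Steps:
((743 - 222)*(1136 - 4864))*v(-1) = ((743 - 222)*(1136 - 4864))*(-1) = (521*(-3728))*(-1) = -1942288*(-1) = 1942288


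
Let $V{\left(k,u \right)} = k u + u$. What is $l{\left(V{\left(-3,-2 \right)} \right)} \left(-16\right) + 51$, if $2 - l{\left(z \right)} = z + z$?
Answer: $147$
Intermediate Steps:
$V{\left(k,u \right)} = u + k u$
$l{\left(z \right)} = 2 - 2 z$ ($l{\left(z \right)} = 2 - \left(z + z\right) = 2 - 2 z$)
$l{\left(V{\left(-3,-2 \right)} \right)} \left(-16\right) + 51 = \left(2 - 2 \left(- 2 \left(1 - 3\right)\right)\right) \left(-16\right) + 51 = \left(2 - 2 \left(\left(-2\right) \left(-2\right)\right)\right) \left(-16\right) + 51 = \left(2 - 8\right) \left(-16\right) + 51 = \left(-6\right) \left(-16\right) + 51 = 96 + 51 = 147$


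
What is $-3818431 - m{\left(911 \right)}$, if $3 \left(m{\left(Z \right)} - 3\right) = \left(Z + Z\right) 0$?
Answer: $-3818434$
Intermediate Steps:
$m{\left(Z \right)} = 3$ ($m{\left(Z \right)} = 3 + \frac{\left(Z + Z\right) 0}{3} = 3 + \frac{2 Z 0}{3} = 3 + \frac{1}{3} \cdot 0 = 3 + 0 = 3$)
$-3818431 - m{\left(911 \right)} = -3818431 - 3 = -3818434$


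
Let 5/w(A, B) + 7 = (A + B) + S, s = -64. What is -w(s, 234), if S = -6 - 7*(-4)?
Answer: -1/37 ≈ -0.027027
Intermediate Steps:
S = 22 (S = -6 + 28 = 22)
w(A, B) = 5/(15 + A + B) (w(A, B) = 5/(-7 + ((A + B) + 22)) = 5/(-7 + (22 + A + B)) = 5/(15 + A + B))
-w(s, 234) = -5/(15 - 64 + 234) = -5/185 = -1*1/37 = -1/37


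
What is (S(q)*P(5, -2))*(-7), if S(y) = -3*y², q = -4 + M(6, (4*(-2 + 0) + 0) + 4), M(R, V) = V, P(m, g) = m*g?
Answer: -13440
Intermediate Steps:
P(m, g) = g*m
q = -8 (q = -4 + ((4*(-2 + 0) + 0) + 4) = -4 + ((4*(-2) + 0) + 4) = -4 + ((-8 + 0) + 4) = -4 + (-8 + 4) = -4 - 4 = -8)
(S(q)*P(5, -2))*(-7) = ((-3*(-8)²)*(-2*5))*(-7) = (-3*64*(-10))*(-7) = -192*(-10)*(-7) = 1920*(-7) = -13440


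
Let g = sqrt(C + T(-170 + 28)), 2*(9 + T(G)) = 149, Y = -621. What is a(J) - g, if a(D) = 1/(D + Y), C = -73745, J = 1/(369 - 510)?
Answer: -141/87562 - I*sqrt(294718)/2 ≈ -0.0016103 - 271.44*I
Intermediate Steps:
T(G) = 131/2 (T(G) = -9 + (1/2)*149 = -9 + 149/2 = 131/2)
J = -1/141 (J = 1/(-141) = -1/141 ≈ -0.0070922)
a(D) = 1/(-621 + D) (a(D) = 1/(D - 621) = 1/(-621 + D))
g = I*sqrt(294718)/2 (g = sqrt(-73745 + 131/2) = sqrt(-147359/2) = I*sqrt(294718)/2 ≈ 271.44*I)
a(J) - g = 1/(-621 - 1/141) - I*sqrt(294718)/2 = 1/(-87562/141) - I*sqrt(294718)/2 = -141/87562 - I*sqrt(294718)/2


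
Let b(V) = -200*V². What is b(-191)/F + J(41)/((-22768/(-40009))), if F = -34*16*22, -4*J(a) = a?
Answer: 10075743597/17030464 ≈ 591.63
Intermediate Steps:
J(a) = -a/4
F = -11968 (F = -544*22 = -11968)
b(-191)/F + J(41)/((-22768/(-40009))) = -200*(-191)²/(-11968) + (-¼*41)/((-22768/(-40009))) = -200*36481*(-1/11968) - 41/(4*((-22768*(-1/40009)))) = -7296200*(-1/11968) - 41/(4*22768/40009) = 912025/1496 - 41/4*40009/22768 = 912025/1496 - 1640369/91072 = 10075743597/17030464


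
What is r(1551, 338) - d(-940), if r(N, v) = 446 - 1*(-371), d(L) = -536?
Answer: 1353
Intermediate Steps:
r(N, v) = 817 (r(N, v) = 446 + 371 = 817)
r(1551, 338) - d(-940) = 817 - 1*(-536) = 817 + 536 = 1353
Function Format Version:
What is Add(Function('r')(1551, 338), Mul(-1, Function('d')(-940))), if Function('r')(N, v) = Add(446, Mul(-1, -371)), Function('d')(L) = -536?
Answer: 1353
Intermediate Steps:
Function('r')(N, v) = 817 (Function('r')(N, v) = Add(446, 371) = 817)
Add(Function('r')(1551, 338), Mul(-1, Function('d')(-940))) = Add(817, Mul(-1, -536)) = Add(817, 536) = 1353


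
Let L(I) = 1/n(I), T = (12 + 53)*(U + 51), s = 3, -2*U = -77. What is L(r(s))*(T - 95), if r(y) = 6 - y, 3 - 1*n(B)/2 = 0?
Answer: 3815/4 ≈ 953.75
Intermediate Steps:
U = 77/2 (U = -½*(-77) = 77/2 ≈ 38.500)
n(B) = 6 (n(B) = 6 - 2*0 = 6 + 0 = 6)
T = 11635/2 (T = (12 + 53)*(77/2 + 51) = 65*(179/2) = 11635/2 ≈ 5817.5)
L(I) = ⅙ (L(I) = 1/6 = ⅙)
L(r(s))*(T - 95) = (11635/2 - 95)/6 = (⅙)*(11445/2) = 3815/4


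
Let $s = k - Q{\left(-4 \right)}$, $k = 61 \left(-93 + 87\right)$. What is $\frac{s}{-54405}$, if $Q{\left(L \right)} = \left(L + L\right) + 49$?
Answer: $\frac{407}{54405} \approx 0.0074809$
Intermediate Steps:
$Q{\left(L \right)} = 49 + 2 L$ ($Q{\left(L \right)} = 2 L + 49 = 49 + 2 L$)
$k = -366$ ($k = 61 \left(-6\right) = -366$)
$s = -407$ ($s = -366 - \left(49 + 2 \left(-4\right)\right) = -366 - \left(49 - 8\right) = -366 - 41 = -407$)
$\frac{s}{-54405} = - \frac{407}{-54405} = \left(-407\right) \left(- \frac{1}{54405}\right) = \frac{407}{54405}$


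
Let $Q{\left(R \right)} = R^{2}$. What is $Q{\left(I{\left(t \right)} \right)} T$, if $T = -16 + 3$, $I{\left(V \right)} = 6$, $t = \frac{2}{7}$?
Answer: $-468$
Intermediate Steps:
$t = \frac{2}{7}$ ($t = 2 \cdot \frac{1}{7} = \frac{2}{7} \approx 0.28571$)
$T = -13$
$Q{\left(I{\left(t \right)} \right)} T = 6^{2} \left(-13\right) = 36 \left(-13\right) = -468$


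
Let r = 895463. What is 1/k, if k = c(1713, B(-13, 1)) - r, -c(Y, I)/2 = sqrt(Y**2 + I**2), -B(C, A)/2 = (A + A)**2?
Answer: -895463/801842246637 + 2*sqrt(2934433)/801842246637 ≈ -1.1125e-6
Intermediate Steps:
B(C, A) = -8*A**2 (B(C, A) = -2*(A + A)**2 = -2*4*A**2 = -8*A**2)
c(Y, I) = -2*sqrt(I**2 + Y**2) (c(Y, I) = -2*sqrt(Y**2 + I**2) = -2*sqrt(I**2 + Y**2))
k = -895463 - 2*sqrt(2934433) (k = -2*sqrt((-8*1**2)**2 + 1713**2) - 1*895463 = -2*sqrt((-8*1)**2 + 2934369) - 895463 = -2*sqrt((-8)**2 + 2934369) - 895463 = -2*sqrt(64 + 2934369) - 895463 = -2*sqrt(2934433) - 895463 = -895463 - 2*sqrt(2934433) ≈ -8.9889e+5)
1/k = 1/(-895463 - 2*sqrt(2934433))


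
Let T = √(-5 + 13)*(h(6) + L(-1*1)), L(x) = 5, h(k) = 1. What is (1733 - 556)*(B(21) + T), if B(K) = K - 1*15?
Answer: 7062 + 14124*√2 ≈ 27036.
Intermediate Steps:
B(K) = -15 + K (B(K) = K - 15 = -15 + K)
T = 12*√2 (T = √(-5 + 13)*(1 + 5) = √8*6 = (2*√2)*6 = 12*√2 ≈ 16.971)
(1733 - 556)*(B(21) + T) = (1733 - 556)*((-15 + 21) + 12*√2) = 1177*(6 + 12*√2) = 7062 + 14124*√2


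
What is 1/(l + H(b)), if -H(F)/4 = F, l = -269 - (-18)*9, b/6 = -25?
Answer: 1/493 ≈ 0.0020284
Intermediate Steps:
b = -150 (b = 6*(-25) = -150)
l = -107 (l = -269 - 1*(-162) = -269 + 162 = -107)
H(F) = -4*F
1/(l + H(b)) = 1/(-107 - 4*(-150)) = 1/(-107 + 600) = 1/493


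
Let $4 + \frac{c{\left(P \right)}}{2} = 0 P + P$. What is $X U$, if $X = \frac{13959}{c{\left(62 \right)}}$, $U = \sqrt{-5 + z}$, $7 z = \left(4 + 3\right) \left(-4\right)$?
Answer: $\frac{41877 i}{116} \approx 361.01 i$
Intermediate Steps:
$c{\left(P \right)} = -8 + 2 P$ ($c{\left(P \right)} = -8 + 2 \left(0 P + P\right) = -8 + 2 \left(0 + P\right) = -8 + 2 P$)
$z = -4$ ($z = \frac{\left(4 + 3\right) \left(-4\right)}{7} = \frac{7 \left(-4\right)}{7} = \frac{1}{7} \left(-28\right) = -4$)
$U = 3 i$ ($U = \sqrt{-5 - 4} = \sqrt{-9} = 3 i \approx 3.0 i$)
$X = \frac{13959}{116}$ ($X = \frac{13959}{-8 + 2 \cdot 62} = \frac{13959}{-8 + 124} = \frac{13959}{116} \approx 120.34$)
$X U = \frac{13959 \cdot 3 i}{116} = \frac{41877 i}{116}$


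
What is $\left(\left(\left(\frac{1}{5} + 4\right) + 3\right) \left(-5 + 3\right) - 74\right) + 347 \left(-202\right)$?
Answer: $- \frac{350912}{5} \approx -70182.0$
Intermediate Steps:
$\left(\left(\left(\frac{1}{5} + 4\right) + 3\right) \left(-5 + 3\right) - 74\right) + 347 \left(-202\right) = \left(\left(\left(\frac{1}{5} + 4\right) + 3\right) \left(-2\right) - 74\right) - 70094 = \left(\left(\frac{21}{5} + 3\right) \left(-2\right) - 74\right) - 70094 = \left(\frac{36}{5} \left(-2\right) - 74\right) - 70094 = \left(- \frac{72}{5} - 74\right) - 70094 = - \frac{442}{5} - 70094 = - \frac{350912}{5}$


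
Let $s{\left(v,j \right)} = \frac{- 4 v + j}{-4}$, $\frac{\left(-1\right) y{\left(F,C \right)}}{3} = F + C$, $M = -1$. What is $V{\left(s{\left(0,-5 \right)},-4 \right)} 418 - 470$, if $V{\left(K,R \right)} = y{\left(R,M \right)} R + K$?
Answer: $- \frac{50055}{2} \approx -25028.0$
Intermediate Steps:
$y{\left(F,C \right)} = - 3 C - 3 F$ ($y{\left(F,C \right)} = - 3 \left(F + C\right) = - 3 \left(C + F\right) = - 3 C - 3 F$)
$s{\left(v,j \right)} = v - \frac{j}{4}$ ($s{\left(v,j \right)} = \left(j - 4 v\right) \left(- \frac{1}{4}\right) = v - \frac{j}{4}$)
$V{\left(K,R \right)} = K + R \left(3 - 3 R\right)$ ($V{\left(K,R \right)} = \left(\left(-3\right) \left(-1\right) - 3 R\right) R + K = \left(3 - 3 R\right) R + K = R \left(3 - 3 R\right) + K = K + R \left(3 - 3 R\right)$)
$V{\left(s{\left(0,-5 \right)},-4 \right)} 418 - 470 = \left(\left(0 - - \frac{5}{4}\right) - - 12 \left(-1 - 4\right)\right) 418 - 470 = \left(\left(0 + \frac{5}{4}\right) - \left(-12\right) \left(-5\right)\right) 418 - 470 = \left(\frac{5}{4} - 60\right) 418 - 470 = \left(- \frac{235}{4}\right) 418 - 470 = - \frac{49115}{2} - 470 = - \frac{50055}{2}$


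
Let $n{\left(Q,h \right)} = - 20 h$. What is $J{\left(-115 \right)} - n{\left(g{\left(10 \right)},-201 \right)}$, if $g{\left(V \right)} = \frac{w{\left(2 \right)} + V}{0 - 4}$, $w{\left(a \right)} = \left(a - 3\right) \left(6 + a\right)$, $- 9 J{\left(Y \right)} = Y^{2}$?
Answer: $- \frac{49405}{9} \approx -5489.4$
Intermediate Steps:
$J{\left(Y \right)} = - \frac{Y^{2}}{9}$
$w{\left(a \right)} = \left(-3 + a\right) \left(6 + a\right)$
$g{\left(V \right)} = 2 - \frac{V}{4}$ ($g{\left(V \right)} = \frac{\left(-18 + 2^{2} + 3 \cdot 2\right) + V}{0 - 4} = \frac{\left(-18 + 4 + 6\right) + V}{-4} = \left(-8 + V\right) \left(- \frac{1}{4}\right) = 2 - \frac{V}{4}$)
$J{\left(-115 \right)} - n{\left(g{\left(10 \right)},-201 \right)} = - \frac{\left(-115\right)^{2}}{9} - \left(-20\right) \left(-201\right) = \left(- \frac{1}{9}\right) 13225 - 4020 = - \frac{13225}{9} - 4020 = - \frac{49405}{9}$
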